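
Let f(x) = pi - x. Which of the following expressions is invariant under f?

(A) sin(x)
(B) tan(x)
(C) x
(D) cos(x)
A

For f(x) = pi - x:
sin(pi - x) = sin(x), so sine is invariant under this transformation.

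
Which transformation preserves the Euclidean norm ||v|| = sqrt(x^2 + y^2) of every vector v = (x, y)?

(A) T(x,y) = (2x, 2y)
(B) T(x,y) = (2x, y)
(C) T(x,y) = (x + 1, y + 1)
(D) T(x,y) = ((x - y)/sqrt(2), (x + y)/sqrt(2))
D

A transformation preserves a norm if ||T(v)|| = ||v|| for every v; a single vector where the norm changes rules an option out.

(A) T(x,y) = (2x, 2y): v = (1, 0) has norm sqrt((1)^2 + (0)^2) = 1, but T(v) = (2, 0) has norm 2 -- not preserved.
(B) T(x,y) = (2x, y): v = (1, 0) has norm sqrt((1)^2 + (0)^2) = 1, but T(v) = (2, 0) has norm 2 -- not preserved.
(C) T(x,y) = (x + 1, y + 1): v = (1, 0) has norm sqrt((1)^2 + (0)^2) = 1, but T(v) = (2, 1) has norm sqrt(5) -- not preserved.
(D) T(x,y) = ((x - y)/sqrt(2), (x + y)/sqrt(2)): preserves the norm -- it is an orthogonal map (a rotation/reflection), and (sqrt(2)(x - y)/2)^2 + (sqrt(2)(x + y)/2)^2 simplifies to x^2 + y^2.

Therefore the answer is (D).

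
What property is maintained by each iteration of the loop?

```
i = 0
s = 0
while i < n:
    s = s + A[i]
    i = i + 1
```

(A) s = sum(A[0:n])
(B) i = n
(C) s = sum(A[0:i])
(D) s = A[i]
C

A loop invariant must hold before the first iteration and be re-established by every execution of the body.

(C) s = sum(A[0:i]): Initially i = 0 and s = 0 = sum of the empty slice A[0:0]. If s = sum(A[0:i]) holds at the top of an iteration, the body sets s to sum(A[0:i]) + A[i] = sum(A[0:i+1]) and then i to i+1, so s = sum(A[0:i]) holds again. At exit i = n, giving s = sum(A[0:n]).

The other options fail:
(A) s = sum(A[0:n]): false before the loop (s = 0, not the full sum) -- it only becomes true at exit.
(B) i = n: false initially (i = 0); it is the exit condition, not an invariant.
(D) s = A[i]: after the first iteration s = A[0] but i = 1, so s = A[i] compares s with the wrong element (and fails in general).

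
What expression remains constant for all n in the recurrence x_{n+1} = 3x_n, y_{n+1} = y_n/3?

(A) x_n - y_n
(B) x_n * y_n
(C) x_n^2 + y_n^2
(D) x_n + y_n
B

For the recurrence x_{n+1} = 3x_n, y_{n+1} = y_n/3:

x_{n+1} * y_{n+1} = (3x_n) * (y_n/3) = x_n * y_n
The product is conserved.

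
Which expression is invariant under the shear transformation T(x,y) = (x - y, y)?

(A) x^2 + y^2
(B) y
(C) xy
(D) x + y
B

Under the shear T(x,y) = (x - y, y):
Substitute the transformed coordinates into each option and compare with the original:
(A) x^2 + y^2  ->  (x - y)^2 + (y)^2 = x^2 - 2xy + 2y^2   [differs from x^2 + y^2: not invariant]
(B) y  ->  (y) = y   [equals y: invariant]
(C) xy  ->  (x - y)(y) = xy - y^2   [differs from xy: not invariant]
(D) x + y  ->  (x - y) + (y) = x   [differs from x + y: not invariant]

Only option (B), y, is unchanged by the transformation.
A horizontal shear moves points parallel to the x-axis, so the y-coordinate (and any function of y alone) is unchanged.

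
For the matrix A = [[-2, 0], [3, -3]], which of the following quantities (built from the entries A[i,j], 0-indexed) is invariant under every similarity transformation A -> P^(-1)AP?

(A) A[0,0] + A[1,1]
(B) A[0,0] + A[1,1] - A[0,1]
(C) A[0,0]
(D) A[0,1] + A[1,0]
A

A[0,0] + A[1,1] is the trace of A. By the cyclic property of the trace, tr(P^(-1)AP) = tr(APP^(-1)) = tr(A), so it is the same for every matrix similar to A.

The other combinations are not similarity invariants. For example, take P = [[1, -1], [0, 1]] (det P = 1), so P^(-1) = [[1, 1], [0, 1]] and
B = P^(-1)AP = [[1, -4], [3, -6]].
Evaluating each option on A and on B:
(A) A[0,0] + A[1,1]: -5 for A, -5 for B -> unchanged
(B) A[0,0] + A[1,1] - A[0,1]: -5 for A, -1 for B -> changes
(C) A[0,0]: -2 for A, 1 for B -> changes
(D) A[0,1] + A[1,0]: 3 for A, -1 for B -> changes

Only (A) A[0,0] + A[1,1] = -5 survives (and it does so for every P, not just this one), so it is the invariant.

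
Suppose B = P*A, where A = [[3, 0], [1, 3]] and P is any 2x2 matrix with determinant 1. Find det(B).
9

By the multiplicative property of determinants, det(B) = det(P*A) = det(P) * det(A) = det(A),
so the determinant is invariant under multiplication by any determinant-1 matrix; we just need det(A).

det(A) = (3)(3) - (0)(1) = 9 - 0 = 9

Therefore det(B) = 1 * 9 = 9.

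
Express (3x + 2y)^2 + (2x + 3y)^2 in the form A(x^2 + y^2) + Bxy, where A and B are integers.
13(x^2 + y^2) + 24xy

Expanding: (3x + 2y)^2 = 9x^2 + 12xy + 4y^2
(2x + 3y)^2 = 4x^2 + 12xy + 9y^2
Sum = (9+4)(x^2+y^2) + 24xy = 13(x^2 + y^2) + 24xy
This is symmetric in x and y.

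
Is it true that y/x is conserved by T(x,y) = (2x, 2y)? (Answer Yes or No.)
Yes

Substitute T(x,y) = (2x, 2y) into the expression and compare with the original.

Original: y/x
After applying T: (2y)/(2x) = y/x

This is identical to the original y/x, so the expression is invariant.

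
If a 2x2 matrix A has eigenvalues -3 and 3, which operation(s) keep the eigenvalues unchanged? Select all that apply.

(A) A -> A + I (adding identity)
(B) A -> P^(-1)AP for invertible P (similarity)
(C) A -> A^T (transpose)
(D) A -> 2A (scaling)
B and C

Eigenvalues are preserved by:
1. Similarity transformations: A -> P^(-1)AP (same characteristic polynomial)
2. Transpose: A^T has the same eigenvalues as A

Eigenvalues are NOT preserved by:
- Adding identity: eigenvalues become -3+1, 3+1
- Scaling: eigenvalues become -6, 6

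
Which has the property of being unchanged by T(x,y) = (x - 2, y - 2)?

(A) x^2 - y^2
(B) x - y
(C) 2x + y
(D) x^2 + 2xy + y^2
B

An expression E(x,y) is invariant under T if E(T(x,y)) = E(x,y). Here T(x,y) = (x - 2, y - 2).
Substitute the transformed coordinates into each option and compare with the original:
(A) x^2 - y^2  ->  (x - 2)^2 - (y - 2)^2 = x^2 - 4x - y^2 + 4y   [differs from x^2 - y^2: not invariant]
(B) x - y  ->  (x - 2) - (y - 2) = x - y   [equals x - y: invariant]
(C) 2x + y  ->  2(x - 2) + (y - 2) = 2x + y - 6   [differs from 2x + y: not invariant]
(D) x^2 + 2xy + y^2  ->  (x - 2)^2 + 2(x - 2)(y - 2) + (y - 2)^2 = x^2 + 2xy - 8x + y^2 - 8y + 16   [differs from x^2 + 2xy + y^2: not invariant]

Only option (B), x - y, is unchanged by the transformation.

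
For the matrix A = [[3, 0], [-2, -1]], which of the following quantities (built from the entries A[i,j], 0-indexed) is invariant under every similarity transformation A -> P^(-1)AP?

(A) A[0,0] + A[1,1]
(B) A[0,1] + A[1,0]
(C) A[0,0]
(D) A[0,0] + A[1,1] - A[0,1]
A

A[0,0] + A[1,1] is the trace of A. By the cyclic property of the trace, tr(P^(-1)AP) = tr(APP^(-1)) = tr(A), so it is the same for every matrix similar to A.

The other combinations are not similarity invariants. For example, take P = [[1, 1], [1, 2]] (det P = 1), so P^(-1) = [[2, -1], [-1, 1]] and
B = P^(-1)AP = [[9, 10], [-6, -7]].
Evaluating each option on A and on B:
(A) A[0,0] + A[1,1]: 2 for A, 2 for B -> unchanged
(B) A[0,1] + A[1,0]: -2 for A, 4 for B -> changes
(C) A[0,0]: 3 for A, 9 for B -> changes
(D) A[0,0] + A[1,1] - A[0,1]: 2 for A, -8 for B -> changes

Only (A) A[0,0] + A[1,1] = 2 survives (and it does so for every P, not just this one), so it is the invariant.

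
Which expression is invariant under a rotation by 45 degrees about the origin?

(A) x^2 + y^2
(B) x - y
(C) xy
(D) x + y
A

A rotation by 45 degrees sends (x, y) to (sqrt(2)x/2 - sqrt(2)y/2, sqrt(2)x/2 + sqrt(2)y/2).
Substitute the transformed coordinates into each option and compare with the original:
(A) x^2 + y^2  ->  (sqrt(2)x/2 - sqrt(2)y/2)^2 + (sqrt(2)x/2 + sqrt(2)y/2)^2 = x^2 + y^2   [equals x^2 + y^2: invariant]
(B) x - y  ->  (sqrt(2)x/2 - sqrt(2)y/2) - (sqrt(2)x/2 + sqrt(2)y/2) = -sqrt(2)y   [differs from x - y: not invariant]
(C) xy  ->  (sqrt(2)x/2 - sqrt(2)y/2)(sqrt(2)x/2 + sqrt(2)y/2) = x^2/2 - y^2/2   [differs from xy: not invariant]
(D) x + y  ->  (sqrt(2)x/2 - sqrt(2)y/2) + (sqrt(2)x/2 + sqrt(2)y/2) = sqrt(2)x   [differs from x + y: not invariant]

Only option (A), x^2 + y^2, is unchanged by the transformation.
Geometrically, x^2 + y^2 is the squared distance from the origin, which every rotation about the origin preserves.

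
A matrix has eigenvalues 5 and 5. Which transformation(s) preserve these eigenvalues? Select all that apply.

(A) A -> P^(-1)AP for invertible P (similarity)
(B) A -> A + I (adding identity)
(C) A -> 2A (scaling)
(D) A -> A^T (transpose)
A and D

Eigenvalues are preserved by:
1. Similarity transformations: A -> P^(-1)AP (same characteristic polynomial)
2. Transpose: A^T has the same eigenvalues as A

Eigenvalues are NOT preserved by:
- Adding identity: eigenvalues become 5+1, 5+1
- Scaling: eigenvalues become 10, 10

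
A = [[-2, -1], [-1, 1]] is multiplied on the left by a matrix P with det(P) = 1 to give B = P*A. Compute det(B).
-3

By the multiplicative property of determinants, det(B) = det(P*A) = det(P) * det(A) = det(A),
so the determinant is invariant under multiplication by any determinant-1 matrix; we just need det(A).

det(A) = (-2)(1) - (-1)(-1) = -2 - 1 = -3

Therefore det(B) = 1 * (-3) = -3.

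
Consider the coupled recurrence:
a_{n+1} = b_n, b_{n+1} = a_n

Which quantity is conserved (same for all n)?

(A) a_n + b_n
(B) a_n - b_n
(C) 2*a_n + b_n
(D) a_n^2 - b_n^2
A

Replace a_n by a_{n+1} = b_n and b_n by b_{n+1} = a_n in each option and simplify:
(A) a_n + b_n  ->  (b_n) + (a_n) = a_n + b_n   [conserved]
(B) a_n - b_n  ->  (b_n) - (a_n) = -a_n + b_n   [not conserved]
(C) 2*a_n + b_n  ->  2*(b_n) + (a_n) = a_n + 2*b_n   [not conserved]
(D) a_n^2 - b_n^2  ->  (b_n)^2 - (a_n)^2 = -a_n^2 + b_n^2   [not conserved]

Only (A) a_n + b_n returns to itself after one step, so it is the conserved quantity.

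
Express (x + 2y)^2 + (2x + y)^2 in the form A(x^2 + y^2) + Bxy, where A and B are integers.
5(x^2 + y^2) + 8xy

Expanding: (x + 2y)^2 = x^2 + 4xy + 4y^2
(2x + y)^2 = 4x^2 + 4xy + y^2
Sum = (1+4)(x^2+y^2) + 8xy = 5(x^2 + y^2) + 8xy
This is symmetric in x and y.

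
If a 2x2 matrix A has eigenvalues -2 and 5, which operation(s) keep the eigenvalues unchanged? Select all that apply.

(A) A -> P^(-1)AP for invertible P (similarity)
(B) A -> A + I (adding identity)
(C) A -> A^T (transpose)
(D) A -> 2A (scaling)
A and C

Eigenvalues are preserved by:
1. Similarity transformations: A -> P^(-1)AP (same characteristic polynomial)
2. Transpose: A^T has the same eigenvalues as A

Eigenvalues are NOT preserved by:
- Adding identity: eigenvalues become -2+1, 5+1
- Scaling: eigenvalues become -4, 10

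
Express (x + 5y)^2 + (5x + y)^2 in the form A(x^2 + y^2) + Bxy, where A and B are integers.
26(x^2 + y^2) + 20xy

Expanding: (x + 5y)^2 = x^2 + 10xy + 25y^2
(5x + y)^2 = 25x^2 + 10xy + y^2
Sum = (1+25)(x^2+y^2) + 20xy = 26(x^2 + y^2) + 20xy
This is symmetric in x and y.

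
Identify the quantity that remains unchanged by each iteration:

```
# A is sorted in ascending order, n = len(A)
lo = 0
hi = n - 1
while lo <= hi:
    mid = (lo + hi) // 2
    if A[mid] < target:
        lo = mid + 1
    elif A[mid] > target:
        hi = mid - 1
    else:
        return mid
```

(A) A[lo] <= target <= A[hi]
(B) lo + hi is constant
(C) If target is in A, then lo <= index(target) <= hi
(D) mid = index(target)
C

A loop invariant must hold before the first iteration and be re-established by every execution of the body.

(C) If target is in A, then lo <= index(target) <= hi: Before the loop [lo, hi] = [0, n-1] covers every index. When A[mid] < target, sortedness puts target strictly to the right of mid, so setting lo = mid + 1 keeps index(target) in [lo, hi]; symmetrically for hi = mid - 1. Hence 'if target is in A then lo <= index(target) <= hi' holds after every iteration, and when lo > hi it proves target is absent.

The other options fail:
(A) A[lo] <= target <= A[hi]: fails when target is not in A (e.g. target < A[0] already violates it before the loop), so it is not maintained in general.
(B) lo + hi is constant: each iteration moves exactly one of lo, hi, so lo + hi changes (e.g. 0 + (n-1) becomes (mid+1) + (n-1)).
(D) mid = index(target): mid is just the current probe; it equals index(target) only on the iteration that returns.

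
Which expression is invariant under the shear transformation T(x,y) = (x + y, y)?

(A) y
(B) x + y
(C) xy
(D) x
A

Under the shear T(x,y) = (x + y, y):
Substitute the transformed coordinates into each option and compare with the original:
(A) y  ->  (y) = y   [equals y: invariant]
(B) x + y  ->  (x + y) + (y) = x + 2y   [differs from x + y: not invariant]
(C) xy  ->  (x + y)(y) = xy + y^2   [differs from xy: not invariant]
(D) x  ->  (x + y) = x + y   [differs from x: not invariant]

Only option (A), y, is unchanged by the transformation.
A horizontal shear moves points parallel to the x-axis, so the y-coordinate (and any function of y alone) is unchanged.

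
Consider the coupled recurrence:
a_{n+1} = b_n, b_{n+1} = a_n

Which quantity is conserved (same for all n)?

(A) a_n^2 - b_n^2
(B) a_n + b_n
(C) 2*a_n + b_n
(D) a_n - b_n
B

Replace a_n by a_{n+1} = b_n and b_n by b_{n+1} = a_n in each option and simplify:
(A) a_n^2 - b_n^2  ->  (b_n)^2 - (a_n)^2 = -a_n^2 + b_n^2   [not conserved]
(B) a_n + b_n  ->  (b_n) + (a_n) = a_n + b_n   [conserved]
(C) 2*a_n + b_n  ->  2*(b_n) + (a_n) = a_n + 2*b_n   [not conserved]
(D) a_n - b_n  ->  (b_n) - (a_n) = -a_n + b_n   [not conserved]

Only (B) a_n + b_n returns to itself after one step, so it is the conserved quantity.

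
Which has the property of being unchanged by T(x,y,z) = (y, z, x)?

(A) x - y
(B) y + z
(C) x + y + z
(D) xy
C

Apply T(x,y,z) = (y, z, x) to each option, i.e. replace (x, y, z) by the transformed coordinates.
Substitute the transformed coordinates into each option and compare with the original:
(A) x - y  ->  (y) - (z) = y - z   [differs from x - y: not invariant]
(B) y + z  ->  (z) + (x) = x + z   [differs from y + z: not invariant]
(C) x + y + z  ->  (y) + (z) + (x) = x + y + z   [equals x + y + z: invariant]
(D) xy  ->  (y)(z) = yz   [differs from xy: not invariant]

Only option (C), x + y + z, is unchanged by the transformation.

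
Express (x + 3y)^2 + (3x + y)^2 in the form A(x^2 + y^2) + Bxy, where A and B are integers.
10(x^2 + y^2) + 12xy

Expanding: (x + 3y)^2 = x^2 + 6xy + 9y^2
(3x + y)^2 = 9x^2 + 6xy + y^2
Sum = (1+9)(x^2+y^2) + 12xy = 10(x^2 + y^2) + 12xy
This is symmetric in x and y.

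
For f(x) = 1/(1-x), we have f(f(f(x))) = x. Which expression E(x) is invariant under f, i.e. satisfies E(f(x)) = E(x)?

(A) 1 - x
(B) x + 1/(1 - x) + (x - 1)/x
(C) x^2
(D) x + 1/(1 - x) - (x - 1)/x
B

Replace x by f(x) = 1/(1 - x) in each option and simplify. As a quick numerical cross-check, also compare E(3) with E(f(3)) = E(-1/2).

(A) 1 - x  ->  1 - (1/(1 - x)) = x/(x - 1); check: E(3) = -2 but E(-1/2) = 3/2.   [not invariant]
(B) x + 1/(1 - x) + (x - 1)/x  ->  (1/(1 - x)) + 1/(1 - (1/(1 - x))) + ((1/(1 - x)) - 1)/(1/(1 - x)), which simplifies back to x + 1/(1 - x) + (x - 1)/x; check: E(3) = 19/6, E(-1/2) = 19/6.   [invariant]
(C) x^2  ->  (1/(1 - x))^2 = (x - 1)^(-2); check: E(3) = 9 but E(-1/2) = 1/4.   [not invariant]
(D) x + 1/(1 - x) - (x - 1)/x  ->  (1/(1 - x)) + 1/(1 - (1/(1 - x))) - ((1/(1 - x)) - 1)/(1/(1 - x)) = (x^2(1 - x) - x + (x - 1)^2)/(x(x - 1)); check: E(3) = 11/6 but E(-1/2) = -17/6.   [not invariant]

Only (B) is unchanged. Indeed f(f(x)) = 1/(1 - 1/(1-x)) = (1-x)/(-x) = (x-1)/x, so E(x) = x + f(x) + f(f(x)) is the sum over the whole 3-cycle; applying f just permutes the three terms cyclically (x -> f(x) -> f(f(x)) -> x), leaving the sum unchanged.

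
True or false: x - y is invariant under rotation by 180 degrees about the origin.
False

Applying rotation by 180 degrees: x' = x*cos(180 degrees) - y*sin(180 degrees) = -x, y' = x*sin(180 degrees) + y*cos(180 degrees) = -y

Substituting into x - y:
(-x) - (-y)
= -x + y

This differs from the original expression x - y, so it is NOT invariant.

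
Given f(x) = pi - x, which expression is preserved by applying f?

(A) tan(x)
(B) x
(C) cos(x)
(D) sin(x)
D

For f(x) = pi - x:
sin(pi - x) = sin(x), so sine is invariant under this transformation.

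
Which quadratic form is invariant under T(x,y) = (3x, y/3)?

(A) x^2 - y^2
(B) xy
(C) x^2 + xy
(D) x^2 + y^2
B

T multiplies x by 3 and divides y by 3.
Substitute the transformed coordinates into each option and compare with the original:
(A) x^2 - y^2  ->  (3x)^2 - (y/3)^2 = 9x^2 - y^2/9   [differs from x^2 - y^2: not invariant]
(B) xy  ->  (3x)(y/3) = xy   [equals xy: invariant]
(C) x^2 + xy  ->  (3x)^2 + (3x)(y/3) = 9x^2 + xy   [differs from x^2 + xy: not invariant]
(D) x^2 + y^2  ->  (3x)^2 + (y/3)^2 = 9x^2 + y^2/9   [differs from x^2 + y^2: not invariant]

Only option (B), xy, is unchanged by the transformation.
The factors 3 and 1/3 cancel only in the pure product xy.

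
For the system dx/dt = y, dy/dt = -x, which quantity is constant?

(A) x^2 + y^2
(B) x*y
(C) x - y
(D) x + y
A

A first integral I satisfies dI/dt = 0 along every solution. Differentiate each option and use the equation of motion:
(A) d/dt[x^2 + y^2] = 2x*dx/dt + 2y*dy/dt = 2x*y + 2y*(-x) = 0
(B) d/dt[x*y] = (dx/dt)y + x(dy/dt) = y^2 - x^2, not identically 0
(C) d/dt[x - y] = y - (-x) = x + y, not identically 0
(D) d/dt[x + y] = y + (-x) = y - x, not identically 0

Only (A) has zero time-derivative. So x^2 + y^2 (the squared radius; trajectories are circles) is the conserved quantity.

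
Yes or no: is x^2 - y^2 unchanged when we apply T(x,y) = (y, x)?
No

Substitute T(x,y) = (y, x) into the expression and compare with the original.

Original: x^2 - y^2
After applying T: (y)^2 - (x)^2 = -x^2 + y^2

This differs from the original x^2 - y^2 (difference: -2x^2 + 2y^2), so the expression is NOT invariant.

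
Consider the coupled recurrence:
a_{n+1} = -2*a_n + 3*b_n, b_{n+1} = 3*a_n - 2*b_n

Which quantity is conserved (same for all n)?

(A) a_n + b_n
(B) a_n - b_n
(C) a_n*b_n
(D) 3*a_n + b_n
A

Replace a_n by a_{n+1} = -2*a_n + 3*b_n and b_n by b_{n+1} = 3*a_n - 2*b_n in each option and simplify:
(A) a_n + b_n  ->  (-2*a_n + 3*b_n) + (3*a_n - 2*b_n) = a_n + b_n   [conserved]
(B) a_n - b_n  ->  (-2*a_n + 3*b_n) - (3*a_n - 2*b_n) = -5*a_n + 5*b_n   [not conserved]
(C) a_n*b_n  ->  (-2*a_n + 3*b_n)*(3*a_n - 2*b_n) = -6*a_n^2 + 13*a_n*b_n - 6*b_n^2   [not conserved]
(D) 3*a_n + b_n  ->  3*(-2*a_n + 3*b_n) + (3*a_n - 2*b_n) = -3*a_n + 7*b_n   [not conserved]

Only (A) a_n + b_n returns to itself after one step, so it is the conserved quantity.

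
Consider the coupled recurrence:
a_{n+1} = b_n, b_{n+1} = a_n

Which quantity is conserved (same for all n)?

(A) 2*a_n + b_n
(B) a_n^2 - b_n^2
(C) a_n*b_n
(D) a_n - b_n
C

Replace a_n by a_{n+1} = b_n and b_n by b_{n+1} = a_n in each option and simplify:
(A) 2*a_n + b_n  ->  2*(b_n) + (a_n) = a_n + 2*b_n   [not conserved]
(B) a_n^2 - b_n^2  ->  (b_n)^2 - (a_n)^2 = -a_n^2 + b_n^2   [not conserved]
(C) a_n*b_n  ->  (b_n)*(a_n) = a_n*b_n   [conserved]
(D) a_n - b_n  ->  (b_n) - (a_n) = -a_n + b_n   [not conserved]

Only (C) a_n*b_n returns to itself after one step, so it is the conserved quantity.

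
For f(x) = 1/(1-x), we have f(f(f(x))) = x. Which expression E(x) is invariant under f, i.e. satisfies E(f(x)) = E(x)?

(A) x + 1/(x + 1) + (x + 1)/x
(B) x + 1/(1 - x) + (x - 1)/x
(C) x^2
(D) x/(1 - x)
B

Replace x by f(x) = 1/(1 - x) in each option and simplify. As a quick numerical cross-check, also compare E(3) with E(f(3)) = E(-1/2).

(A) x + 1/(x + 1) + (x + 1)/x  ->  (1/(1 - x)) + 1/((1/(1 - x)) + 1) + ((1/(1 - x)) + 1)/(1/(1 - x)) = (-x^3 + 6x^2 - 11x + 7)/(x^2 - 3x + 2); check: E(3) = 55/12 but E(-1/2) = 1/2.   [not invariant]
(B) x + 1/(1 - x) + (x - 1)/x  ->  (1/(1 - x)) + 1/(1 - (1/(1 - x))) + ((1/(1 - x)) - 1)/(1/(1 - x)), which simplifies back to x + 1/(1 - x) + (x - 1)/x; check: E(3) = 19/6, E(-1/2) = 19/6.   [invariant]
(C) x^2  ->  (1/(1 - x))^2 = (x - 1)^(-2); check: E(3) = 9 but E(-1/2) = 1/4.   [not invariant]
(D) x/(1 - x)  ->  (1/(1 - x))/(1 - (1/(1 - x))) = -1/x; check: E(3) = -3/2 but E(-1/2) = -1/3.   [not invariant]

Only (B) is unchanged. Indeed f(f(x)) = 1/(1 - 1/(1-x)) = (1-x)/(-x) = (x-1)/x, so E(x) = x + f(x) + f(f(x)) is the sum over the whole 3-cycle; applying f just permutes the three terms cyclically (x -> f(x) -> f(f(x)) -> x), leaving the sum unchanged.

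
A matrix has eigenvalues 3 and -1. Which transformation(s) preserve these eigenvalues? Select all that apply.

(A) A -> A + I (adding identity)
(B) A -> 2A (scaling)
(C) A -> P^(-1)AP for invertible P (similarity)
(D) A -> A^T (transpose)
C and D

Eigenvalues are preserved by:
1. Similarity transformations: A -> P^(-1)AP (same characteristic polynomial)
2. Transpose: A^T has the same eigenvalues as A

Eigenvalues are NOT preserved by:
- Adding identity: eigenvalues become 3+1, -1+1
- Scaling: eigenvalues become 6, -2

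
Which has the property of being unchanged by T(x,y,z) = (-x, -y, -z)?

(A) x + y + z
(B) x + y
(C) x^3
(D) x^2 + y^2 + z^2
D

Apply T(x,y,z) = (-x, -y, -z) to each option, i.e. replace (x, y, z) by the transformed coordinates.
Substitute the transformed coordinates into each option and compare with the original:
(A) x + y + z  ->  (-x) + (-y) + (-z) = -x - y - z   [differs from x + y + z: not invariant]
(B) x + y  ->  (-x) + (-y) = -x - y   [differs from x + y: not invariant]
(C) x^3  ->  (-x)^3 = -x^3   [differs from x^3: not invariant]
(D) x^2 + y^2 + z^2  ->  (-x)^2 + (-y)^2 + (-z)^2 = x^2 + y^2 + z^2   [equals x^2 + y^2 + z^2: invariant]

Only option (D), x^2 + y^2 + z^2, is unchanged by the transformation.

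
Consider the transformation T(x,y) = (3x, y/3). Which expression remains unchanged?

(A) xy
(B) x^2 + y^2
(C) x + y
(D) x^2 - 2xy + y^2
A

An expression E(x,y) is invariant under T if E(T(x,y)) = E(x,y). Here T(x,y) = (3x, y/3).
Substitute the transformed coordinates into each option and compare with the original:
(A) xy  ->  (3x)(y/3) = xy   [equals xy: invariant]
(B) x^2 + y^2  ->  (3x)^2 + (y/3)^2 = 9x^2 + y^2/9   [differs from x^2 + y^2: not invariant]
(C) x + y  ->  (3x) + (y/3) = 3x + y/3   [differs from x + y: not invariant]
(D) x^2 - 2xy + y^2  ->  (3x)^2 - 2(3x)(y/3) + (y/3)^2 = 9x^2 - 2xy + y^2/9   [differs from x^2 - 2xy + y^2: not invariant]

Only option (A), xy, is unchanged by the transformation.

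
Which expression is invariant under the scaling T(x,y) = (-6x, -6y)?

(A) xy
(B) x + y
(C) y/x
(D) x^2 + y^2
C

Under the uniform scaling T(x,y) = (-6x, -6y):
Substitute the transformed coordinates into each option and compare with the original:
(A) xy  ->  (-6x)(-6y) = 36xy   [differs from xy: not invariant]
(B) x + y  ->  (-6x) + (-6y) = -6x - 6y   [differs from x + y: not invariant]
(C) y/x  ->  (-6y)/(-6x) = y/x   [equals y/x: invariant]
(D) x^2 + y^2  ->  (-6x)^2 + (-6y)^2 = 36x^2 + 36y^2   [differs from x^2 + y^2: not invariant]

Only option (C), y/x, is unchanged by the transformation.
The common factor -6 cancels in a ratio of coordinates, while sums, products and sums of squares pick up factors of -6 or 36.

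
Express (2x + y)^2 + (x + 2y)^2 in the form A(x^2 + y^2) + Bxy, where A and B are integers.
5(x^2 + y^2) + 8xy

Expanding: (2x + y)^2 = 4x^2 + 4xy + y^2
(x + 2y)^2 = x^2 + 4xy + 4y^2
Sum = (4+1)(x^2+y^2) + 8xy = 5(x^2 + y^2) + 8xy
This is symmetric in x and y.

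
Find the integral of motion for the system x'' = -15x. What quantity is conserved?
E = (x')^2 + 15x^2

Multiply the equation by x':
x' * x'' = -15x * x'
The left side is d/dt[(x')^2/2] and the right side is d/dt[-15x^2/2], so
d/dt[(x')^2/2 + 15x^2/2] = 0, i.e. (x')^2/2 + 15x^2/2 = constant.
Multiplying by 2, the integral of motion is E = (x')^2 + 15x^2.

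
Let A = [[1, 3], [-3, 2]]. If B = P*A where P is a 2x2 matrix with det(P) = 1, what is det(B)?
11

By the multiplicative property of determinants, det(B) = det(P*A) = det(P) * det(A) = det(A),
so the determinant is invariant under multiplication by any determinant-1 matrix; we just need det(A).

det(A) = (1)(2) - (3)(-3) = 2 - (-9) = 11

Therefore det(B) = 1 * 11 = 11.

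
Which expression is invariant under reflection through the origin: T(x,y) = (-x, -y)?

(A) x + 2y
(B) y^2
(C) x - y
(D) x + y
B

The map is reflection through the origin: T(x,y) = (-x, -y).
Substitute the transformed coordinates into each option and compare with the original:
(A) x + 2y  ->  (-x) + 2(-y) = -x - 2y   [differs from x + 2y: not invariant]
(B) y^2  ->  (-y)^2 = y^2   [equals y^2: invariant]
(C) x - y  ->  (-x) - (-y) = -x + y   [differs from x - y: not invariant]
(D) x + y  ->  (-x) + (-y) = -x - y   [differs from x + y: not invariant]

Only option (B), y^2, is unchanged by the transformation.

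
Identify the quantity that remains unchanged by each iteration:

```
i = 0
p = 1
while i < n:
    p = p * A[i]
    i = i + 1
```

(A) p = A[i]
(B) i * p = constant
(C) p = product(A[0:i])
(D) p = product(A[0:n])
C

A loop invariant must hold before the first iteration and be re-established by every execution of the body.

(C) p = product(A[0:i]): Initially i = 0 and p = 1 = product of the empty slice A[0:0]. If p = product(A[0:i]) holds at the top of an iteration, the body sets p to product(A[0:i]) * A[i] = product(A[0:i+1]) and then i to i+1, so the property is restored. At exit i = n, giving p = product(A[0:n]).

The other options fail:
(A) p = A[i]: after the first iteration p = A[0] but i = 1; in general p is a product of several elements, not a single one.
(B) i * p = constant: initially i * p = 0, but after one iteration it is 1 * A[0], which is nonzero in general.
(D) p = product(A[0:n]): false before the loop (p = 1, not the full product) -- it only becomes true at exit.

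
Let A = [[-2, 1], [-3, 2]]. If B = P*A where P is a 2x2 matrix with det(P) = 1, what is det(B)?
-1

By the multiplicative property of determinants, det(B) = det(P*A) = det(P) * det(A) = det(A),
so the determinant is invariant under multiplication by any determinant-1 matrix; we just need det(A).

det(A) = (-2)(2) - (1)(-3) = -4 - (-3) = -1

Therefore det(B) = 1 * (-1) = -1.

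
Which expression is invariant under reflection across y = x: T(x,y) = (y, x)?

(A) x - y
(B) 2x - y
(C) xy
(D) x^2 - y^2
C

The map is reflection across y = x: T(x,y) = (y, x).
Substitute the transformed coordinates into each option and compare with the original:
(A) x - y  ->  (y) - (x) = -x + y   [differs from x - y: not invariant]
(B) 2x - y  ->  2(y) - (x) = -x + 2y   [differs from 2x - y: not invariant]
(C) xy  ->  (y)(x) = xy   [equals xy: invariant]
(D) x^2 - y^2  ->  (y)^2 - (x)^2 = -x^2 + y^2   [differs from x^2 - y^2: not invariant]

Only option (C), xy, is unchanged by the transformation.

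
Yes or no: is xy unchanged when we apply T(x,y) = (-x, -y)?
Yes

Substitute T(x,y) = (-x, -y) into the expression and compare with the original.

Original: xy
After applying T: (-x)(-y) = xy

This is identical to the original xy, so the expression is invariant.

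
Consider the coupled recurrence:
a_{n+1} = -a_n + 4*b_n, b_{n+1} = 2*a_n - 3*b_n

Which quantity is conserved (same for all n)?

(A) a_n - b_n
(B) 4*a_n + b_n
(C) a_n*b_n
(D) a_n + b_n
D

Replace a_n by a_{n+1} = -a_n + 4*b_n and b_n by b_{n+1} = 2*a_n - 3*b_n in each option and simplify:
(A) a_n - b_n  ->  (-a_n + 4*b_n) - (2*a_n - 3*b_n) = -3*a_n + 7*b_n   [not conserved]
(B) 4*a_n + b_n  ->  4*(-a_n + 4*b_n) + (2*a_n - 3*b_n) = -2*a_n + 13*b_n   [not conserved]
(C) a_n*b_n  ->  (-a_n + 4*b_n)*(2*a_n - 3*b_n) = -2*a_n^2 + 11*a_n*b_n - 12*b_n^2   [not conserved]
(D) a_n + b_n  ->  (-a_n + 4*b_n) + (2*a_n - 3*b_n) = a_n + b_n   [conserved]

Only (D) a_n + b_n returns to itself after one step, so it is the conserved quantity.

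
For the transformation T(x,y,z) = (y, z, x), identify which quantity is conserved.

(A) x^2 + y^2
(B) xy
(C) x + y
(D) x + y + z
D

Apply T(x,y,z) = (y, z, x) to each option, i.e. replace (x, y, z) by the transformed coordinates.
Substitute the transformed coordinates into each option and compare with the original:
(A) x^2 + y^2  ->  (y)^2 + (z)^2 = y^2 + z^2   [differs from x^2 + y^2: not invariant]
(B) xy  ->  (y)(z) = yz   [differs from xy: not invariant]
(C) x + y  ->  (y) + (z) = y + z   [differs from x + y: not invariant]
(D) x + y + z  ->  (y) + (z) + (x) = x + y + z   [equals x + y + z: invariant]

Only option (D), x + y + z, is unchanged by the transformation.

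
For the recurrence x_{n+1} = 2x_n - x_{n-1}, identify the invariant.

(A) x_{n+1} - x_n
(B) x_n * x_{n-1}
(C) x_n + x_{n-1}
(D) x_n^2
A

For the recurrence x_{n+1} = 2x_n - x_{n-1}:

If x_{n+1} = 2x_n - x_{n-1}, then:
x_{n+1} - x_n = x_n - x_{n-1}
The first difference is constant throughout the sequence.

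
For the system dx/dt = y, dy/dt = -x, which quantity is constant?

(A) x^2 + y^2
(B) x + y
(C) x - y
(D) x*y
A

A first integral I satisfies dI/dt = 0 along every solution. Differentiate each option and use the equation of motion:
(A) d/dt[x^2 + y^2] = 2x*dx/dt + 2y*dy/dt = 2x*y + 2y*(-x) = 0
(B) d/dt[x + y] = y + (-x) = y - x, not identically 0
(C) d/dt[x - y] = y - (-x) = x + y, not identically 0
(D) d/dt[x*y] = (dx/dt)y + x(dy/dt) = y^2 - x^2, not identically 0

Only (A) has zero time-derivative. So x^2 + y^2 (the squared radius; trajectories are circles) is the conserved quantity.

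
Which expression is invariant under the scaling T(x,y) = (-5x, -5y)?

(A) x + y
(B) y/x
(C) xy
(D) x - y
B

Under the uniform scaling T(x,y) = (-5x, -5y):
Substitute the transformed coordinates into each option and compare with the original:
(A) x + y  ->  (-5x) + (-5y) = -5x - 5y   [differs from x + y: not invariant]
(B) y/x  ->  (-5y)/(-5x) = y/x   [equals y/x: invariant]
(C) xy  ->  (-5x)(-5y) = 25xy   [differs from xy: not invariant]
(D) x - y  ->  (-5x) - (-5y) = -5x + 5y   [differs from x - y: not invariant]

Only option (B), y/x, is unchanged by the transformation.
The common factor -5 cancels in a ratio of coordinates, while sums, products and sums of squares pick up factors of -5 or 25.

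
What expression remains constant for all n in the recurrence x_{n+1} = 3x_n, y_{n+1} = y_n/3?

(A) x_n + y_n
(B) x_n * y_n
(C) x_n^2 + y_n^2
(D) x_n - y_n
B

For the recurrence x_{n+1} = 3x_n, y_{n+1} = y_n/3:

x_{n+1} * y_{n+1} = (3x_n) * (y_n/3) = x_n * y_n
The product is conserved.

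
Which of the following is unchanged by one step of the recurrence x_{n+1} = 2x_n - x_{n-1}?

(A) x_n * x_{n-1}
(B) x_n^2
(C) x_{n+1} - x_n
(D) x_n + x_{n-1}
C

For the recurrence x_{n+1} = 2x_n - x_{n-1}:

If x_{n+1} = 2x_n - x_{n-1}, then:
x_{n+1} - x_n = x_n - x_{n-1}
The first difference is constant throughout the sequence.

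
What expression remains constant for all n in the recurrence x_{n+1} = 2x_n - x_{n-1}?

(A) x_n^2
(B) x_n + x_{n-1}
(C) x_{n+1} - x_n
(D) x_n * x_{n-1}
C

For the recurrence x_{n+1} = 2x_n - x_{n-1}:

If x_{n+1} = 2x_n - x_{n-1}, then:
x_{n+1} - x_n = x_n - x_{n-1}
The first difference is constant throughout the sequence.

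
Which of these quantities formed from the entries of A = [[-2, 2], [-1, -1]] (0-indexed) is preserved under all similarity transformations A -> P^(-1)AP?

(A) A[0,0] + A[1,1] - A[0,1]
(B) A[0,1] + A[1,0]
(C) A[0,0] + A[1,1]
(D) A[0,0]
C

A[0,0] + A[1,1] is the trace of A. By the cyclic property of the trace, tr(P^(-1)AP) = tr(APP^(-1)) = tr(A), so it is the same for every matrix similar to A.

The other combinations are not similarity invariants. For example, take P = [[1, 2], [0, 1]] (det P = 1), so P^(-1) = [[1, -2], [0, 1]] and
B = P^(-1)AP = [[0, 4], [-1, -3]].
Evaluating each option on A and on B:
(A) A[0,0] + A[1,1] - A[0,1]: -5 for A, -7 for B -> changes
(B) A[0,1] + A[1,0]: 1 for A, 3 for B -> changes
(C) A[0,0] + A[1,1]: -3 for A, -3 for B -> unchanged
(D) A[0,0]: -2 for A, 0 for B -> changes

Only (C) A[0,0] + A[1,1] = -3 survives (and it does so for every P, not just this one), so it is the invariant.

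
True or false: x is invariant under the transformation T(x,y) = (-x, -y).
False

Substitute T(x,y) = (-x, -y) into the expression and compare with the original.

Original: x
After applying T: (-x) = -x

This differs from the original x (difference: -2x), so the expression is NOT invariant.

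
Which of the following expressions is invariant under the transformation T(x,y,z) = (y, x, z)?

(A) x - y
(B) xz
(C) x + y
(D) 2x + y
C

Apply T(x,y,z) = (y, x, z) to each option, i.e. replace (x, y, z) by the transformed coordinates.
Substitute the transformed coordinates into each option and compare with the original:
(A) x - y  ->  (y) - (x) = -x + y   [differs from x - y: not invariant]
(B) xz  ->  (y)(z) = yz   [differs from xz: not invariant]
(C) x + y  ->  (y) + (x) = x + y   [equals x + y: invariant]
(D) 2x + y  ->  2(y) + (x) = x + 2y   [differs from 2x + y: not invariant]

Only option (C), x + y, is unchanged by the transformation.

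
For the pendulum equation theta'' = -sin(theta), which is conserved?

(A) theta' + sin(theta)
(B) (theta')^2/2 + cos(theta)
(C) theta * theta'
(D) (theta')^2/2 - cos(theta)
D

A first integral I satisfies dI/dt = 0 along every solution. Differentiate each option and use the equation of motion:
(A) d/dt[theta' + sin(theta)] = theta'' + cos(theta) theta' = -sin(theta) + theta' cos(theta), not identically 0
(B) d/dt[(theta')^2/2 + cos(theta)] = theta' theta'' - sin(theta) theta' = -2 theta' sin(theta), not identically 0
(C) d/dt[theta * theta'] = (theta')^2 + theta theta'' = (theta')^2 - theta sin(theta), not identically 0
(D) d/dt[(theta')^2/2 - cos(theta)] = theta' theta'' + sin(theta) theta' = theta'(-sin(theta)) + theta' sin(theta) = 0

Only (D) has zero time-derivative. This is the total energy: kinetic (theta')^2/2 plus potential -cos(theta).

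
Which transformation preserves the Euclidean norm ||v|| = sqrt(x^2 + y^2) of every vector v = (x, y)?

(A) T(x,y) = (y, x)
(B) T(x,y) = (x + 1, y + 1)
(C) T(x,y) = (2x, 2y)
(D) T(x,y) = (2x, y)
A

A transformation preserves a norm if ||T(v)|| = ||v|| for every v; a single vector where the norm changes rules an option out.

(A) T(x,y) = (y, x): preserves the norm -- it is an orthogonal map (a rotation/reflection), and (y)^2 + (x)^2 simplifies to x^2 + y^2.
(B) T(x,y) = (x + 1, y + 1): v = (1, 0) has norm sqrt((1)^2 + (0)^2) = 1, but T(v) = (2, 1) has norm sqrt(5) -- not preserved.
(C) T(x,y) = (2x, 2y): v = (1, 0) has norm sqrt((1)^2 + (0)^2) = 1, but T(v) = (2, 0) has norm 2 -- not preserved.
(D) T(x,y) = (2x, y): v = (1, 0) has norm sqrt((1)^2 + (0)^2) = 1, but T(v) = (2, 0) has norm 2 -- not preserved.

Therefore the answer is (A).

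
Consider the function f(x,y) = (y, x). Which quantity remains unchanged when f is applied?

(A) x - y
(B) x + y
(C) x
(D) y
B

For f(x,y) = (y, x):
After applying f: x' = y, y' = x. So x' + y' = y + x = x + y.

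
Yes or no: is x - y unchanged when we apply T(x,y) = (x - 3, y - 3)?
Yes

Substitute T(x,y) = (x - 3, y - 3) into the expression and compare with the original.

Original: x - y
After applying T: (x - 3) - (y - 3) = x - y

This is identical to the original x - y, so the expression is invariant.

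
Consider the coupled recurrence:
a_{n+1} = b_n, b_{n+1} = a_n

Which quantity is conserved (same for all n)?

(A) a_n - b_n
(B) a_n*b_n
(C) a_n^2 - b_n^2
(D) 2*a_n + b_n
B

Replace a_n by a_{n+1} = b_n and b_n by b_{n+1} = a_n in each option and simplify:
(A) a_n - b_n  ->  (b_n) - (a_n) = -a_n + b_n   [not conserved]
(B) a_n*b_n  ->  (b_n)*(a_n) = a_n*b_n   [conserved]
(C) a_n^2 - b_n^2  ->  (b_n)^2 - (a_n)^2 = -a_n^2 + b_n^2   [not conserved]
(D) 2*a_n + b_n  ->  2*(b_n) + (a_n) = a_n + 2*b_n   [not conserved]

Only (B) a_n*b_n returns to itself after one step, so it is the conserved quantity.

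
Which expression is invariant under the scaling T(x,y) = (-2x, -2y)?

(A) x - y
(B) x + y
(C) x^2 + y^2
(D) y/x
D

Under the uniform scaling T(x,y) = (-2x, -2y):
Substitute the transformed coordinates into each option and compare with the original:
(A) x - y  ->  (-2x) - (-2y) = -2x + 2y   [differs from x - y: not invariant]
(B) x + y  ->  (-2x) + (-2y) = -2x - 2y   [differs from x + y: not invariant]
(C) x^2 + y^2  ->  (-2x)^2 + (-2y)^2 = 4x^2 + 4y^2   [differs from x^2 + y^2: not invariant]
(D) y/x  ->  (-2y)/(-2x) = y/x   [equals y/x: invariant]

Only option (D), y/x, is unchanged by the transformation.
The common factor -2 cancels in a ratio of coordinates, while sums, products and sums of squares pick up factors of -2 or 4.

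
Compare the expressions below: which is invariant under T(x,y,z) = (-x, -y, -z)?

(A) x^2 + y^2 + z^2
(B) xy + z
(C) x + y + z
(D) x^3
A

Apply T(x,y,z) = (-x, -y, -z) to each option, i.e. replace (x, y, z) by the transformed coordinates.
Substitute the transformed coordinates into each option and compare with the original:
(A) x^2 + y^2 + z^2  ->  (-x)^2 + (-y)^2 + (-z)^2 = x^2 + y^2 + z^2   [equals x^2 + y^2 + z^2: invariant]
(B) xy + z  ->  (-x)(-y) + (-z) = xy - z   [differs from xy + z: not invariant]
(C) x + y + z  ->  (-x) + (-y) + (-z) = -x - y - z   [differs from x + y + z: not invariant]
(D) x^3  ->  (-x)^3 = -x^3   [differs from x^3: not invariant]

Only option (A), x^2 + y^2 + z^2, is unchanged by the transformation.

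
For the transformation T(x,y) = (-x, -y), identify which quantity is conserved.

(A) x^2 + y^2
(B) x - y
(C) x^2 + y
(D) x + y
A

An expression E(x,y) is invariant under T if E(T(x,y)) = E(x,y). Here T(x,y) = (-x, -y).
Substitute the transformed coordinates into each option and compare with the original:
(A) x^2 + y^2  ->  (-x)^2 + (-y)^2 = x^2 + y^2   [equals x^2 + y^2: invariant]
(B) x - y  ->  (-x) - (-y) = -x + y   [differs from x - y: not invariant]
(C) x^2 + y  ->  (-x)^2 + (-y) = x^2 - y   [differs from x^2 + y: not invariant]
(D) x + y  ->  (-x) + (-y) = -x - y   [differs from x + y: not invariant]

Only option (A), x^2 + y^2, is unchanged by the transformation.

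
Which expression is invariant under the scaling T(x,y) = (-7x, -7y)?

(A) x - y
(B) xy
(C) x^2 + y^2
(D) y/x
D

Under the uniform scaling T(x,y) = (-7x, -7y):
Substitute the transformed coordinates into each option and compare with the original:
(A) x - y  ->  (-7x) - (-7y) = -7x + 7y   [differs from x - y: not invariant]
(B) xy  ->  (-7x)(-7y) = 49xy   [differs from xy: not invariant]
(C) x^2 + y^2  ->  (-7x)^2 + (-7y)^2 = 49x^2 + 49y^2   [differs from x^2 + y^2: not invariant]
(D) y/x  ->  (-7y)/(-7x) = y/x   [equals y/x: invariant]

Only option (D), y/x, is unchanged by the transformation.
The common factor -7 cancels in a ratio of coordinates, while sums, products and sums of squares pick up factors of -7 or 49.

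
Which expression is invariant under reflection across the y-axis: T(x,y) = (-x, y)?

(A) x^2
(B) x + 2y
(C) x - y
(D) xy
A

The map is reflection across the y-axis: T(x,y) = (-x, y).
Substitute the transformed coordinates into each option and compare with the original:
(A) x^2  ->  (-x)^2 = x^2   [equals x^2: invariant]
(B) x + 2y  ->  (-x) + 2(y) = -x + 2y   [differs from x + 2y: not invariant]
(C) x - y  ->  (-x) - (y) = -x - y   [differs from x - y: not invariant]
(D) xy  ->  (-x)(y) = -xy   [differs from xy: not invariant]

Only option (A), x^2, is unchanged by the transformation.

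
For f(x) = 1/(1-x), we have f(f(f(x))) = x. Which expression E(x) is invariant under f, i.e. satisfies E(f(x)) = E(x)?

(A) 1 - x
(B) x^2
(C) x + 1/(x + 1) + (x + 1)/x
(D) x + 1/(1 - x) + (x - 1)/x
D

Replace x by f(x) = 1/(1 - x) in each option and simplify. As a quick numerical cross-check, also compare E(3) with E(f(3)) = E(-1/2).

(A) 1 - x  ->  1 - (1/(1 - x)) = x/(x - 1); check: E(3) = -2 but E(-1/2) = 3/2.   [not invariant]
(B) x^2  ->  (1/(1 - x))^2 = (x - 1)^(-2); check: E(3) = 9 but E(-1/2) = 1/4.   [not invariant]
(C) x + 1/(x + 1) + (x + 1)/x  ->  (1/(1 - x)) + 1/((1/(1 - x)) + 1) + ((1/(1 - x)) + 1)/(1/(1 - x)) = (-x^3 + 6x^2 - 11x + 7)/(x^2 - 3x + 2); check: E(3) = 55/12 but E(-1/2) = 1/2.   [not invariant]
(D) x + 1/(1 - x) + (x - 1)/x  ->  (1/(1 - x)) + 1/(1 - (1/(1 - x))) + ((1/(1 - x)) - 1)/(1/(1 - x)), which simplifies back to x + 1/(1 - x) + (x - 1)/x; check: E(3) = 19/6, E(-1/2) = 19/6.   [invariant]

Only (D) is unchanged. Indeed f(f(x)) = 1/(1 - 1/(1-x)) = (1-x)/(-x) = (x-1)/x, so E(x) = x + f(x) + f(f(x)) is the sum over the whole 3-cycle; applying f just permutes the three terms cyclically (x -> f(x) -> f(f(x)) -> x), leaving the sum unchanged.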